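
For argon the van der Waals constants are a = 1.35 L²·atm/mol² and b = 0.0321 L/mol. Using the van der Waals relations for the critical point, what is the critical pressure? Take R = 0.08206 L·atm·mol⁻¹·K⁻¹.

For a van der Waals gas, P_c = a/(27b²).
P_c = 1.35/(27×(0.0321)²) = 1.35/0.027821 = 48.52 atm

P_c ≈ 48.52 atm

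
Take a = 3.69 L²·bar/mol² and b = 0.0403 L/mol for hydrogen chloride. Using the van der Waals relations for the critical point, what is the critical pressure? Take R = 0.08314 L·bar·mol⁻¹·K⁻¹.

P_c ≈ 84.15 bar

For a van der Waals gas, P_c = a/(27b²).
P_c = 3.69/(27×(0.0403)²) = 3.69/0.043850 = 84.15 bar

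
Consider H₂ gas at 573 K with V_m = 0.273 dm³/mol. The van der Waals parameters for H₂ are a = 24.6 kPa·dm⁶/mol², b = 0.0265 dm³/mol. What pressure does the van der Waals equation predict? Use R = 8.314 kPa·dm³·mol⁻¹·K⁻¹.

P ≈ 18996 kPa

P = RT/(V_m − b) − a/V_m²
RT/(V_m − b) = (8.314)(573)/(0.273 − 0.0265) = 4763.9/0.24650 = 19326 kPa
a/V_m² = 24.6/(0.273)² = 330.07 kPa
P = 19326 − 330.07 = 18996 kPa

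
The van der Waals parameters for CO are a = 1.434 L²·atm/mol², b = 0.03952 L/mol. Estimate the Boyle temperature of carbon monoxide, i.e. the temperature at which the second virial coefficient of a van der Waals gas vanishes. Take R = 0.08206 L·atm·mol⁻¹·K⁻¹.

T_B ≈ 442.2 K

For a van der Waals gas the second virial coefficient B₂ = b − a/(RT) vanishes at T_B = a/(Rb).
T_B = 1.434/(0.08206×0.03952) = 1.434/0.0032430 = 442.2 K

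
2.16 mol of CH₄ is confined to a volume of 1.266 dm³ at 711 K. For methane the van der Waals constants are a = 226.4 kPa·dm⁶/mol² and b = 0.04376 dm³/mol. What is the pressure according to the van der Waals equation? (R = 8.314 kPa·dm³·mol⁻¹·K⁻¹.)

P ≈ 10240 kPa

P = nRT/(V − nb) − a n²/V²
nRT/(V − nb) = (2.16)(8.314)(711)/(1.266 − 2.16×0.04376) = 12768/1.1715 = 10899 kPa
a n²/V² = (226.4)(2.16)²/(1.266)² = 659.05 kPa
P = 10899 − 659.05 = 10240 kPa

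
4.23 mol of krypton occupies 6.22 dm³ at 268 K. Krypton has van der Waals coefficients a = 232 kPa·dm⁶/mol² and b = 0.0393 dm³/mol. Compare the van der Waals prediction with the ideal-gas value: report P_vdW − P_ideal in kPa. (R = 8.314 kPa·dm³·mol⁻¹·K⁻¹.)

ΔP ≈ -65.7 kPa

Ideal: P_ideal = nRT/V = (4.23)(8.314)(268)/6.22 = 1515.29 kPa
vdW: P = nRT/(V − nb) − a n²/V² = 9425.08/6.05376 − 4151.15/38.6884 = 1556.90 − 107.297 = 1449.60 kPa
ΔP = 1449.60 − 1515.29 = -65.7 kPa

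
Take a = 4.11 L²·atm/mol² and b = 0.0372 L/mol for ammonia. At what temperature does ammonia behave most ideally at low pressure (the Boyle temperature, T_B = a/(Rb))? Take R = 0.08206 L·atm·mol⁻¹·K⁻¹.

T_B ≈ 1346 K

For a van der Waals gas the second virial coefficient B₂ = b − a/(RT) vanishes at T_B = a/(Rb).
T_B = 4.11/(0.08206×0.0372) = 4.11/0.0030526 = 1346 K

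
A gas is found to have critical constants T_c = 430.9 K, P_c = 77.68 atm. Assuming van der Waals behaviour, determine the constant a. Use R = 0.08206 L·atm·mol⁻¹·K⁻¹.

From T_c = 8a/(27Rb) and P_c = a/(27b²): a = 27 R² T_c²/(64 P_c).
a = 27×(0.08206)²×(430.9)²/(64×77.68) = 33758/4971.5 = 6.790 L²·atm/mol²

a ≈ 6.790 L²·atm/mol²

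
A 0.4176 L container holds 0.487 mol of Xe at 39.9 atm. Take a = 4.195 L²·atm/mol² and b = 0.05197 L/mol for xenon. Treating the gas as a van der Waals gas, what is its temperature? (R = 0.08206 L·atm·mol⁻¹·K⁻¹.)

T ≈ 447.7 K

T = (P + a n²/V²)(V − nb)/(nR)
P + a n²/V² = 39.9 + (4.195)(0.487)²/(0.4176)² = 45.605 atm
V − nb = 0.4176 − (0.487)(0.05197) = 0.39229 L
T = (45.605)(0.39229)/((0.487)(0.08206)) = 447.7 K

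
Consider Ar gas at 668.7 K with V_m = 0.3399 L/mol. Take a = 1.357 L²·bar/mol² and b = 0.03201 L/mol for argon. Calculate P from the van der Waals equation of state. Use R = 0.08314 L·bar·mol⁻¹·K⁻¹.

P ≈ 168.8 bar

P = RT/(V_m − b) − a/V_m²
RT/(V_m − b) = (0.08314)(668.7)/(0.3399 − 0.03201) = 55.596/0.30789 = 180.57 bar
a/V_m² = 1.357/(0.3399)² = 11.746 bar
P = 180.57 − 11.746 = 168.8 bar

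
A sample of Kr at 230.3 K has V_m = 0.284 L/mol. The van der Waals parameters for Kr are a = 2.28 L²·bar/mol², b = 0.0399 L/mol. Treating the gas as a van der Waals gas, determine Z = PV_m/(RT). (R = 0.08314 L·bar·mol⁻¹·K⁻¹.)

Z ≈ 0.7442

P = RT/(V_m − b) − a/V_m² = (0.08314)(230.3)/(0.284 − 0.0399) − 2.28/(0.284)²
  = 19.147/0.24410 − 28.268 = 78.439 − 28.268 = 50.171 bar
Z = PV_m/(RT) = (50.171)(0.284)/((0.08314)(230.3)) = 14.249/19.147 = 0.7442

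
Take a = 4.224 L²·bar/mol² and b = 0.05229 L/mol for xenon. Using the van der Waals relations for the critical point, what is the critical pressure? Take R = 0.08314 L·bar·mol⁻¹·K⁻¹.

P_c ≈ 57.22 bar

For a van der Waals gas, P_c = a/(27b²).
P_c = 4.224/(27×(0.05229)²) = 4.224/0.073825 = 57.22 bar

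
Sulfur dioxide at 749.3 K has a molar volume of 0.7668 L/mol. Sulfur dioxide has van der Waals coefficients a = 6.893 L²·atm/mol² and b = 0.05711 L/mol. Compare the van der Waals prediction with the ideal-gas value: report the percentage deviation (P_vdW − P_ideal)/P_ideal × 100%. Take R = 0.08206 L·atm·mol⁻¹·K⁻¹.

-6.57 %

Ideal: P_ideal = RT/V_m = (0.08206)(749.3)/0.7668 = 80.1872 atm
vdW: P = RT/(V_m − b) − a/V_m² = 61.4876/0.709690 − 6.893/0.587982 = 86.6401 − 11.7231 = 74.9170 atm
% deviation = (74.9170 − 80.1872)/80.1872 × 100% = -6.57%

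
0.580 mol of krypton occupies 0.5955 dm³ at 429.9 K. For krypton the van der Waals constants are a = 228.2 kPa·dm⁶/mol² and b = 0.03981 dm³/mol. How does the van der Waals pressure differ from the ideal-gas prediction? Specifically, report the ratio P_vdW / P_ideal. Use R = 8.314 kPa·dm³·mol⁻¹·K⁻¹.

P_vdW / P_ideal ≈ 0.9782

Ideal: P_ideal = nRT/V = (0.580)(8.314)(429.9)/0.5955 = 3481.16 kPa
vdW: P = nRT/(V − nb) − a n²/V² = 2073.03/0.572410 − 76.7665/0.354620 = 3621.58 − 216.475 = 3405.11 kPa
Ratio = 3405.11/3481.16 = 0.9782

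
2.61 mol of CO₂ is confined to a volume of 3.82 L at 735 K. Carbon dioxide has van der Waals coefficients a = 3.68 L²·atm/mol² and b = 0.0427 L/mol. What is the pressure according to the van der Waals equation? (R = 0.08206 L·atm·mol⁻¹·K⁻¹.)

P ≈ 40.73 atm

P = nRT/(V − nb) − a n²/V²
nRT/(V − nb) = (2.61)(0.08206)(735)/(3.82 − 2.61×0.0427) = 157.42/3.7086 = 42.447 atm
a n²/V² = (3.68)(2.61)²/(3.82)² = 1.7179 atm
P = 42.447 − 1.7179 = 40.73 atm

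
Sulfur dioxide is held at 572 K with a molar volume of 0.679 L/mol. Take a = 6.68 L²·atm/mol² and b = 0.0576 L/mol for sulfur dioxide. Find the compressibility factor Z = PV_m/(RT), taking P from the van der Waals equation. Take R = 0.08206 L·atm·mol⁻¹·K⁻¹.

Z ≈ 0.8831

P = RT/(V_m − b) − a/V_m² = (0.08206)(572)/(0.679 − 0.0576) − 6.68/(0.679)²
  = 46.938/0.62140 − 14.489 = 75.536 − 14.489 = 61.047 atm
Z = PV_m/(RT) = (61.047)(0.679)/((0.08206)(572)) = 41.451/46.938 = 0.8831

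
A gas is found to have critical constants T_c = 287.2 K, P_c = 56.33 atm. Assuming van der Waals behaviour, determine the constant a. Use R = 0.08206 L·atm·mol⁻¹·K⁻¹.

From T_c = 8a/(27Rb) and P_c = a/(27b²): a = 27 R² T_c²/(64 P_c).
a = 27×(0.08206)²×(287.2)²/(64×56.33) = 14997/3605.1 = 4.160 L²·atm/mol²

a ≈ 4.160 L²·atm/mol²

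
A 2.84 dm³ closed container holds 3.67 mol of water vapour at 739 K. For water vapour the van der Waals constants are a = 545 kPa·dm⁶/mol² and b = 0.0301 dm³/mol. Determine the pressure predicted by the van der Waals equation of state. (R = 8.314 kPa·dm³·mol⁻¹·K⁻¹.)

P = nRT/(V − nb) − a n²/V²
nRT/(V − nb) = (3.67)(8.314)(739)/(2.84 − 3.67×0.0301) = 22549/2.7295 = 8261.2 kPa
a n²/V² = (545)(3.67)²/(2.84)² = 910.11 kPa
P = 8261.2 − 910.11 = 7351 kPa

P ≈ 7351 kPa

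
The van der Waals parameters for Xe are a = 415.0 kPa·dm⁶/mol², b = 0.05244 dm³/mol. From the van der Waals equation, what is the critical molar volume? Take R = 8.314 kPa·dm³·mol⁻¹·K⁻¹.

V_m,c ≈ 0.1573 dm³/mol

For a van der Waals gas, V_m,c = 3b.
V_m,c = 3×0.05244 = 0.1573 dm³/mol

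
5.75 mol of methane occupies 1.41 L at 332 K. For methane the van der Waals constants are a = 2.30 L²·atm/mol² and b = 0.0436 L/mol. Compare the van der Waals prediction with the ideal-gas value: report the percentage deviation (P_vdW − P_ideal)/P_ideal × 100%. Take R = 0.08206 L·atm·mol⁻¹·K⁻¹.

Ideal: P_ideal = nRT/V = (5.75)(0.08206)(332)/1.41 = 111.101 atm
vdW: P = nRT/(V − nb) − a n²/V² = 156.653/1.15930 − 76.0438/1.98810 = 135.127 − 38.2495 = 96.878 atm
% deviation = (96.878 − 111.101)/111.101 × 100% = -12.80%

-12.80 %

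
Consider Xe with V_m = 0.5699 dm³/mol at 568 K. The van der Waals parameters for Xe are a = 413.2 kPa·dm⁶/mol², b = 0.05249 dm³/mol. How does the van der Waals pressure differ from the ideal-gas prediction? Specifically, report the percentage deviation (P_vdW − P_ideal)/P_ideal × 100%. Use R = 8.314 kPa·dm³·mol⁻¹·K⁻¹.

-5.21 %

Ideal: P_ideal = RT/V_m = (8.314)(568)/0.5699 = 8286.28 kPa
vdW: P = RT/(V_m − b) − a/V_m² = 4722.35/0.517410 − 413.2/0.324786 = 9126.90 − 1272.22 = 7854.68 kPa
% deviation = (7854.68 − 8286.28)/8286.28 × 100% = -5.21%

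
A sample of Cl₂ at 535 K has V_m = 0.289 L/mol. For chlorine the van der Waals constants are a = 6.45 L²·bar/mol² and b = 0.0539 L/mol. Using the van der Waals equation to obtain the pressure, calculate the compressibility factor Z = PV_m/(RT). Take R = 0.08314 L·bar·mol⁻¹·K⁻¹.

P = RT/(V_m − b) − a/V_m² = (0.08314)(535)/(0.289 − 0.0539) − 6.45/(0.289)²
  = 44.480/0.23510 − 77.226 = 189.20 − 77.226 = 111.97 bar
Z = PV_m/(RT) = (111.97)(0.289)/((0.08314)(535)) = 32.359/44.480 = 0.7275

Z ≈ 0.7275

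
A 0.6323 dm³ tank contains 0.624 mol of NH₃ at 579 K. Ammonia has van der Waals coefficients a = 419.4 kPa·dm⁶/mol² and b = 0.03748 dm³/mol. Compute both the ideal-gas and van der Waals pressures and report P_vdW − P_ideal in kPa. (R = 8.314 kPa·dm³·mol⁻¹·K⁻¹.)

Ideal: P_ideal = nRT/V = (0.624)(8.314)(579)/0.6323 = 4750.62 kPa
vdW: P = nRT/(V − nb) − a n²/V² = 3003.81/0.608912 − 163.304/0.399803 = 4933.08 − 408.461 = 4524.62 kPa
ΔP = 4524.62 − 4750.62 = -226.0 kPa

ΔP ≈ -226.0 kPa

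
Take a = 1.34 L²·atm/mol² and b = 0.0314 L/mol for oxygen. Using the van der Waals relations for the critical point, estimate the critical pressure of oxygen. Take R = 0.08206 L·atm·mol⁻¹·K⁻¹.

P_c ≈ 50.34 atm

For a van der Waals gas, P_c = a/(27b²).
P_c = 1.34/(27×(0.0314)²) = 1.34/0.026621 = 50.34 atm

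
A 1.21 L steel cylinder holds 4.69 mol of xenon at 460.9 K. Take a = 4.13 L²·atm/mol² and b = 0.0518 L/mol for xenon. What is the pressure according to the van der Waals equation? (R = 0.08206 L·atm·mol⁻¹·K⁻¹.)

P ≈ 121.4 atm

P = nRT/(V − nb) − a n²/V²
nRT/(V − nb) = (4.69)(0.08206)(460.9)/(1.21 − 4.69×0.0518) = 177.38/0.96706 = 183.42 atm
a n²/V² = (4.13)(4.69)²/(1.21)² = 62.048 atm
P = 183.42 − 62.048 = 121.4 atm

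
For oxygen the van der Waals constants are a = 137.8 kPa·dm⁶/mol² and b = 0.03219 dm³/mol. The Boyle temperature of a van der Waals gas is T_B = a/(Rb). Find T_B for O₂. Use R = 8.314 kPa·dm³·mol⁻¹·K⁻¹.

T_B ≈ 514.9 K

For a van der Waals gas the second virial coefficient B₂ = b − a/(RT) vanishes at T_B = a/(Rb).
T_B = 137.8/(8.314×0.03219) = 137.8/0.26763 = 514.9 K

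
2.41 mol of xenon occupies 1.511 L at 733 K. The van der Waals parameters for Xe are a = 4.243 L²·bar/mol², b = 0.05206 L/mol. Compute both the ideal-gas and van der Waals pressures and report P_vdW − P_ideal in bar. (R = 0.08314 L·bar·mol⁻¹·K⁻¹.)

ΔP ≈ -1.99 bar

Ideal: P_ideal = nRT/V = (2.41)(0.08314)(733)/1.511 = 97.2001 bar
vdW: P = nRT/(V − nb) − a n²/V² = 146.869/1.38554 − 24.6438/2.28312 = 106.001 − 10.7939 = 95.207 bar
ΔP = 95.207 − 97.2001 = -1.99 bar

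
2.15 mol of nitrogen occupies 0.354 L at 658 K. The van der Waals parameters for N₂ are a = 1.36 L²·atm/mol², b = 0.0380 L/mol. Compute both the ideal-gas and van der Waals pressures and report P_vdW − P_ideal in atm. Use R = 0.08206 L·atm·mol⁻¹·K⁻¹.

ΔP ≈ 48.23 atm

Ideal: P_ideal = nRT/V = (2.15)(0.08206)(658)/0.354 = 327.939 atm
vdW: P = nRT/(V − nb) − a n²/V² = 116.090/0.272300 − 6.28660/0.125316 = 426.331 − 50.1660 = 376.165 atm
ΔP = 376.165 − 327.939 = 48.23 atm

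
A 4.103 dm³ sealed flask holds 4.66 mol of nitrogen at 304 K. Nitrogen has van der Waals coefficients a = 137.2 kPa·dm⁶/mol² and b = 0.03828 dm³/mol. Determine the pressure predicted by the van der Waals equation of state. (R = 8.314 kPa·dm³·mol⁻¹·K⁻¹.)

P ≈ 2824 kPa

P = nRT/(V − nb) − a n²/V²
nRT/(V − nb) = (4.66)(8.314)(304)/(4.103 − 4.66×0.03828) = 11778/3.9246 = 3001.1 kPa
a n²/V² = (137.2)(4.66)²/(4.103)² = 176.98 kPa
P = 3001.1 − 176.98 = 2824 kPa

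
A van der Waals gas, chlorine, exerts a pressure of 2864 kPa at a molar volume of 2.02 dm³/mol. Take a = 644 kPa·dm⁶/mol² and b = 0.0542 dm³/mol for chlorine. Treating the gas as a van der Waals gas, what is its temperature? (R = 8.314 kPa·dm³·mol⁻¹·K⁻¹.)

T ≈ 714.5 K

T = (P + a/V_m²)(V_m − b)/R
P + a/V_m² = 2864 + 644/(2.02)² = 3021.8 kPa
V_m − b = 2.02 − 0.0542 = 1.9658 dm³/mol
T = (3021.8)(1.9658)/8.314 = 714.5 K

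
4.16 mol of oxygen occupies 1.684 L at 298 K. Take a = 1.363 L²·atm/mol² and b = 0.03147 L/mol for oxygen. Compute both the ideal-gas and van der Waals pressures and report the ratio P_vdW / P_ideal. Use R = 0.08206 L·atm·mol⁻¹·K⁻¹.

Ideal: P_ideal = nRT/V = (4.16)(0.08206)(298)/1.684 = 60.4086 atm
vdW: P = nRT/(V − nb) − a n²/V² = 101.728/1.55308 − 23.5875/2.83586 = 65.5008 − 8.31758 = 57.1832 atm
Ratio = 57.1832/60.4086 = 0.9466

P_vdW / P_ideal ≈ 0.9466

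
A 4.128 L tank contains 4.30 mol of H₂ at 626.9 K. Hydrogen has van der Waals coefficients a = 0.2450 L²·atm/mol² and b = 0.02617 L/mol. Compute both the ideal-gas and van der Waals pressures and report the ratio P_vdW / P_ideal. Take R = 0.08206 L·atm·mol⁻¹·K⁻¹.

Ideal: P_ideal = nRT/V = (4.30)(0.08206)(626.9)/4.128 = 53.5869 atm
vdW: P = nRT/(V − nb) − a n²/V² = 221.207/4.01547 − 4.53005/17.0404 = 55.0887 − 0.265842 = 54.8229 atm
Ratio = 54.8229/53.5869 = 1.023

P_vdW / P_ideal ≈ 1.023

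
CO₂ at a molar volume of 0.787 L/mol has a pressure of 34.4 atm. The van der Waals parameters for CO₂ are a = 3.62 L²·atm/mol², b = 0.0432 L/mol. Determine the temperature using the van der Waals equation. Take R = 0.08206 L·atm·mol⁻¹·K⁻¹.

T = (P + a/V_m²)(V_m − b)/R
P + a/V_m² = 34.4 + 3.62/(0.787)² = 40.245 atm
V_m − b = 0.787 − 0.0432 = 0.74380 L/mol
T = (40.245)(0.74380)/0.08206 = 364.8 K

T ≈ 364.8 K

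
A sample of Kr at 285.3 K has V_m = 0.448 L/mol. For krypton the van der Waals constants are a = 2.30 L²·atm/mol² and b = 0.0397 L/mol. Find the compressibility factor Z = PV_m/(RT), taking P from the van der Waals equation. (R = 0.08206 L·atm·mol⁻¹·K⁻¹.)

Z ≈ 0.8779

P = RT/(V_m − b) − a/V_m² = (0.08206)(285.3)/(0.448 − 0.0397) − 2.30/(0.448)²
  = 23.412/0.40830 − 11.460 = 57.340 − 11.460 = 45.880 atm
Z = PV_m/(RT) = (45.880)(0.448)/((0.08206)(285.3)) = 20.554/23.412 = 0.8779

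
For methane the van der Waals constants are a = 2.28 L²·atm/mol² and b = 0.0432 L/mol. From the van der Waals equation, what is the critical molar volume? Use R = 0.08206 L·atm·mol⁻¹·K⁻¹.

For a van der Waals gas, V_m,c = 3b.
V_m,c = 3×0.0432 = 0.1296 L/mol

V_m,c ≈ 0.1296 L/mol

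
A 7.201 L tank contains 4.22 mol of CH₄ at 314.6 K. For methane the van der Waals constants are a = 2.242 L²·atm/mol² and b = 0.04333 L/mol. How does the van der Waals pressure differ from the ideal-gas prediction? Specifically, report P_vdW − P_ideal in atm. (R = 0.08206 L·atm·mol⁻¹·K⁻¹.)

ΔP ≈ -0.376 atm

Ideal: P_ideal = nRT/V = (4.22)(0.08206)(314.6)/7.201 = 15.1290 atm
vdW: P = nRT/(V − nb) − a n²/V² = 108.944/7.01815 − 39.9264/51.8544 = 15.5232 − 0.769971 = 14.7532 atm
ΔP = 14.7532 − 15.1290 = -0.376 atm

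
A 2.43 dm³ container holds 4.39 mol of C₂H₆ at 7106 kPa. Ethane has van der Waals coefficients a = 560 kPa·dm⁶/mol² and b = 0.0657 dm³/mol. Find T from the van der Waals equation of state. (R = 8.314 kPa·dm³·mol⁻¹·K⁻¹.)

T = (P + a n²/V²)(V − nb)/(nR)
P + a n²/V² = 7106 + (560)(4.39)²/(2.43)² = 8933.7 kPa
V − nb = 2.43 − (4.39)(0.0657) = 2.1416 dm³
T = (8933.7)(2.1416)/((4.39)(8.314)) = 524.2 K

T ≈ 524.2 K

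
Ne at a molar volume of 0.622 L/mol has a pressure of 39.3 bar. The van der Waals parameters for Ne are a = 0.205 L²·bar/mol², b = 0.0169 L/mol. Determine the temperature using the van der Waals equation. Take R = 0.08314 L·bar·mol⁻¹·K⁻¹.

T ≈ 289.9 K

T = (P + a/V_m²)(V_m − b)/R
P + a/V_m² = 39.3 + 0.205/(0.622)² = 39.830 bar
V_m − b = 0.622 − 0.0169 = 0.60510 L/mol
T = (39.830)(0.60510)/0.08314 = 289.9 K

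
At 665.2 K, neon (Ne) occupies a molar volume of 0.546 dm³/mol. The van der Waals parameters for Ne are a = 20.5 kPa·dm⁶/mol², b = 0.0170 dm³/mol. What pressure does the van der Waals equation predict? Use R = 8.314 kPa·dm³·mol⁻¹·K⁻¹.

P = RT/(V_m − b) − a/V_m²
RT/(V_m − b) = (8.314)(665.2)/(0.546 − 0.0170) = 5530.5/0.52900 = 10455 kPa
a/V_m² = 20.5/(0.546)² = 68.765 kPa
P = 10455 − 68.765 = 10386 kPa

P ≈ 10386 kPa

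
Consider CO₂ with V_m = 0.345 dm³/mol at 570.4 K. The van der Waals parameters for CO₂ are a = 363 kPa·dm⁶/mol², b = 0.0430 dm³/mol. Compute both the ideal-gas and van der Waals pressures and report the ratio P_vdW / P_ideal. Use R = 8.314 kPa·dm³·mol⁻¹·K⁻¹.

P_vdW / P_ideal ≈ 0.9205

Ideal: P_ideal = RT/V_m = (8.314)(570.4)/0.345 = 13745.8 kPa
vdW: P = RT/(V_m − b) − a/V_m² = 4742.31/0.302000 − 363/0.119025 = 15703.0 − 3049.78 = 12653.2 kPa
Ratio = 12653.2/13745.8 = 0.9205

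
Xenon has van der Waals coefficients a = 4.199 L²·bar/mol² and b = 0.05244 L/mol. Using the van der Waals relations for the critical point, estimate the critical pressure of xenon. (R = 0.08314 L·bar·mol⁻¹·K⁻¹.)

P_c ≈ 56.55 bar

For a van der Waals gas, P_c = a/(27b²).
P_c = 4.199/(27×(0.05244)²) = 4.199/0.074249 = 56.55 bar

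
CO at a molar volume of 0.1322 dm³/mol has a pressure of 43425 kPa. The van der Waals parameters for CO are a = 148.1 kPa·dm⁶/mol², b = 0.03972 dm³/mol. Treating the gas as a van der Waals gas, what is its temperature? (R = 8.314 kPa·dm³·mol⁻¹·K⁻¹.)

T = (P + a/V_m²)(V_m − b)/R
P + a/V_m² = 43425 + 148.1/(0.1322)² = 51899 kPa
V_m − b = 0.1322 − 0.03972 = 0.092480 dm³/mol
T = (51899)(0.092480)/8.314 = 577.3 K

T ≈ 577.3 K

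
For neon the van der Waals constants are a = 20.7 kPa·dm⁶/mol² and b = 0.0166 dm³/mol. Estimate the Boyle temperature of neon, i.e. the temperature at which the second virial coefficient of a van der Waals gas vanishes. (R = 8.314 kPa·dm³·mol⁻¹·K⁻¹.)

T_B ≈ 150.0 K

For a van der Waals gas the second virial coefficient B₂ = b − a/(RT) vanishes at T_B = a/(Rb).
T_B = 20.7/(8.314×0.0166) = 20.7/0.13801 = 150.0 K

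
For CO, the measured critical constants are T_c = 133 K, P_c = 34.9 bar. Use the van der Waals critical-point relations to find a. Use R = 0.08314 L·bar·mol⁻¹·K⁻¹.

From T_c = 8a/(27Rb) and P_c = a/(27b²): a = 27 R² T_c²/(64 P_c).
a = 27×(0.08314)²×(133)²/(64×34.9) = 3301.3/2233.6 = 1.478 L²·bar/mol²

a ≈ 1.478 L²·bar/mol²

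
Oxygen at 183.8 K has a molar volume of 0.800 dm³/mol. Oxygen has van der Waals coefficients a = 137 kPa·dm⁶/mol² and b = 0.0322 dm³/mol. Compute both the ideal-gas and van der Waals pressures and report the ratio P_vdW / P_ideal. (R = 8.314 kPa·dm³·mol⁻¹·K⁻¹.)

P_vdW / P_ideal ≈ 0.9299

Ideal: P_ideal = RT/V_m = (8.314)(183.8)/0.800 = 1910.14 kPa
vdW: P = RT/(V_m − b) − a/V_m² = 1528.11/0.767800 − 137/0.640000 = 1990.24 − 214.063 = 1776.18 kPa
Ratio = 1776.18/1910.14 = 0.9299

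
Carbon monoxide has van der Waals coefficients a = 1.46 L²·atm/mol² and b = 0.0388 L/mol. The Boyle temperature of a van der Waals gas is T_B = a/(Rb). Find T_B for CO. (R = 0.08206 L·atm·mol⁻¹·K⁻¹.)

For a van der Waals gas the second virial coefficient B₂ = b − a/(RT) vanishes at T_B = a/(Rb).
T_B = 1.46/(0.08206×0.0388) = 1.46/0.0031839 = 458.6 K

T_B ≈ 458.6 K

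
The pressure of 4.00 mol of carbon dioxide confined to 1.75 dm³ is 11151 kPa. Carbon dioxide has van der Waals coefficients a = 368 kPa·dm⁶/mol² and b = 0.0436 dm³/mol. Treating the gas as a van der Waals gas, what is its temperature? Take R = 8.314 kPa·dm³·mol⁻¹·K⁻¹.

T ≈ 619.4 K

T = (P + a n²/V²)(V − nb)/(nR)
P + a n²/V² = 11151 + (368)(4.00)²/(1.75)² = 13074 kPa
V − nb = 1.75 − (4.00)(0.0436) = 1.5756 dm³
T = (13074)(1.5756)/((4.00)(8.314)) = 619.4 K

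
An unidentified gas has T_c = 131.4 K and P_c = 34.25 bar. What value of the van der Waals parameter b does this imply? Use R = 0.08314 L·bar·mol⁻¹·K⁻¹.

From T_c = 8a/(27Rb) and P_c = a/(27b²): b = R T_c/(8 P_c).
b = (0.08314)(131.4)/(8×34.25) = 10.925/274.00 = 0.03987 L/mol

b ≈ 0.03987 L/mol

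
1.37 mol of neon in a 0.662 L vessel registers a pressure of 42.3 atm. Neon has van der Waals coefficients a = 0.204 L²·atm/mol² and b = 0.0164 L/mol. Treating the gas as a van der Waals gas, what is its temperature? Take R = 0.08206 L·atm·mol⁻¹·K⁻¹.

T ≈ 245.6 K

T = (P + a n²/V²)(V − nb)/(nR)
P + a n²/V² = 42.3 + (0.204)(1.37)²/(0.662)² = 43.174 atm
V − nb = 0.662 − (1.37)(0.0164) = 0.63953 L
T = (43.174)(0.63953)/((1.37)(0.08206)) = 245.6 K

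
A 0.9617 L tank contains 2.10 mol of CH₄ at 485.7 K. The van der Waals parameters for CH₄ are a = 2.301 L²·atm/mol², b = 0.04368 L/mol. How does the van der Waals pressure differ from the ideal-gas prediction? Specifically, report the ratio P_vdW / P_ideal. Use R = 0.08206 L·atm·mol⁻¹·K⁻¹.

Ideal: P_ideal = nRT/V = (2.10)(0.08206)(485.7)/0.9617 = 87.0321 atm
vdW: P = nRT/(V − nb) − a n²/V² = 83.6987/0.869972 − 10.1474/0.924867 = 96.2085 − 10.9717 = 85.2368 atm
Ratio = 85.2368/87.0321 = 0.9794

P_vdW / P_ideal ≈ 0.9794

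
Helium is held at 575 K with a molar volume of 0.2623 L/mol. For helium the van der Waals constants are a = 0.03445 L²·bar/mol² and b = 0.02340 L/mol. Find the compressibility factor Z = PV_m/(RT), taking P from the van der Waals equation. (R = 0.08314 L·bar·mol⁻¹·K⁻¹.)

Z ≈ 1.095

P = RT/(V_m − b) − a/V_m² = (0.08314)(575)/(0.2623 − 0.02340) − 0.03445/(0.2623)²
  = 47.806/0.23890 − 0.50072 = 200.11 − 0.50072 = 199.61 bar
Z = PV_m/(RT) = (199.61)(0.2623)/((0.08314)(575)) = 52.358/47.806 = 1.095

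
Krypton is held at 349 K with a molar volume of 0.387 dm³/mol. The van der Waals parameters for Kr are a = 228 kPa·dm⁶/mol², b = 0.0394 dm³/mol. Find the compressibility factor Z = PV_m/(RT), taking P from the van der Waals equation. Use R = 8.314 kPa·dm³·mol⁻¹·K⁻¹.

Z ≈ 0.9103

P = RT/(V_m − b) − a/V_m² = (8.314)(349)/(0.387 − 0.0394) − 228/(0.387)²
  = 2901.6/0.34760 − 1522.3 = 8347.5 − 1522.3 = 6825.2 kPa
Z = PV_m/(RT) = (6825.2)(0.387)/((8.314)(349)) = 2641.4/2901.6 = 0.9103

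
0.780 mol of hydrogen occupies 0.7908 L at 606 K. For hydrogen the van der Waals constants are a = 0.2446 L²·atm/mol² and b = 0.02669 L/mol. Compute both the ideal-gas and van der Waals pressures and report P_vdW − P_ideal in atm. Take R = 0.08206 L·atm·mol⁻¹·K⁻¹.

ΔP ≈ 1.088 atm

Ideal: P_ideal = nRT/V = (0.780)(0.08206)(606)/0.7908 = 49.0492 atm
vdW: P = nRT/(V − nb) − a n²/V² = 38.7881/0.769982 − 0.148815/0.625365 = 50.3753 − 0.237965 = 50.1373 atm
ΔP = 50.1373 − 49.0492 = 1.088 atm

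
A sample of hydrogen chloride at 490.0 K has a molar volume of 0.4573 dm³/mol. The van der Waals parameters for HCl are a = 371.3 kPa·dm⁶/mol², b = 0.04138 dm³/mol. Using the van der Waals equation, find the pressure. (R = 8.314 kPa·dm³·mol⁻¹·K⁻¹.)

P ≈ 8019 kPa

P = RT/(V_m − b) − a/V_m²
RT/(V_m − b) = (8.314)(490.0)/(0.4573 − 0.04138) = 4073.9/0.41592 = 9794.9 kPa
a/V_m² = 371.3/(0.4573)² = 1775.5 kPa
P = 9794.9 − 1775.5 = 8019 kPa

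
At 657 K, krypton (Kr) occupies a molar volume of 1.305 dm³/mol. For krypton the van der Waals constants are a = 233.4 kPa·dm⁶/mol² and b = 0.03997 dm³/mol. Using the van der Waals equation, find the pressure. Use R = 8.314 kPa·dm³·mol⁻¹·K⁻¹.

P = RT/(V_m − b) − a/V_m²
RT/(V_m − b) = (8.314)(657)/(1.305 − 0.03997) = 5462.3/1.2650 = 4318.0 kPa
a/V_m² = 233.4/(1.305)² = 137.05 kPa
P = 4318.0 − 137.05 = 4181 kPa

P ≈ 4181 kPa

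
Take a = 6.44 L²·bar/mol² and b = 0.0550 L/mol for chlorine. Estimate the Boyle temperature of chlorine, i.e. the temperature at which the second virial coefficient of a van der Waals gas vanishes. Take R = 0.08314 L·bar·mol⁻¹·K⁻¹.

T_B ≈ 1408 K

For a van der Waals gas the second virial coefficient B₂ = b − a/(RT) vanishes at T_B = a/(Rb).
T_B = 6.44/(0.08314×0.0550) = 6.44/0.0045727 = 1408 K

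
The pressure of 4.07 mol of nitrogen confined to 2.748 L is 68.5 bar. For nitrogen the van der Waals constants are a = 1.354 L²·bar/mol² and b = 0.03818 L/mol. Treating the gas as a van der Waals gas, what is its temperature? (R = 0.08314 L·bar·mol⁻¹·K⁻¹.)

T ≈ 547.6 K

T = (P + a n²/V²)(V − nb)/(nR)
P + a n²/V² = 68.5 + (1.354)(4.07)²/(2.748)² = 71.470 bar
V − nb = 2.748 − (4.07)(0.03818) = 2.5926 L
T = (71.470)(2.5926)/((4.07)(0.08314)) = 547.6 K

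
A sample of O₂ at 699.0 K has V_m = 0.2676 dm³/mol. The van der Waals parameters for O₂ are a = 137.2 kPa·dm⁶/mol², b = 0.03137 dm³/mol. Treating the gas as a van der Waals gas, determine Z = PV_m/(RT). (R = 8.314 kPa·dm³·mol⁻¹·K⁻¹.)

P = RT/(V_m − b) − a/V_m² = (8.314)(699.0)/(0.2676 − 0.03137) − 137.2/(0.2676)²
  = 5811.5/0.23623 − 1915.9 = 24601 − 1915.9 = 22685 kPa
Z = PV_m/(RT) = (22685)(0.2676)/((8.314)(699.0)) = 6070.5/5811.5 = 1.045

Z ≈ 1.045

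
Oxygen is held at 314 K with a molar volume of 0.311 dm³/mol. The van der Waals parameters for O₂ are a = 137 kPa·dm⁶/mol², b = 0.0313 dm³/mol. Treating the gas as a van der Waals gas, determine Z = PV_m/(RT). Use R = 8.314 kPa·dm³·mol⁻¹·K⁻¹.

Z ≈ 0.9432

P = RT/(V_m − b) − a/V_m² = (8.314)(314)/(0.311 − 0.0313) − 137/(0.311)²
  = 2610.6/0.27970 − 1416.4 = 9333.6 − 1416.4 = 7917.2 kPa
Z = PV_m/(RT) = (7917.2)(0.311)/((8.314)(314)) = 2462.2/2610.6 = 0.9432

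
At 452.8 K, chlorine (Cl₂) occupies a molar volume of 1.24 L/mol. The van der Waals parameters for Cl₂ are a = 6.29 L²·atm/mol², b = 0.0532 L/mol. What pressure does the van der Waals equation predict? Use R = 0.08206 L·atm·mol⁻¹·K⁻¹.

P ≈ 27.22 atm

P = RT/(V_m − b) − a/V_m²
RT/(V_m − b) = (0.08206)(452.8)/(1.24 − 0.0532) = 37.157/1.1868 = 31.309 atm
a/V_m² = 6.29/(1.24)² = 4.0908 atm
P = 31.309 − 4.0908 = 27.22 atm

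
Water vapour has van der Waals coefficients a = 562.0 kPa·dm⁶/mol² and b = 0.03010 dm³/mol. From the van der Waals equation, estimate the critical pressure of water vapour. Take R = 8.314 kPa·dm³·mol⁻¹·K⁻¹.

P_c ≈ 22974 kPa

For a van der Waals gas, P_c = a/(27b²).
P_c = 562.0/(27×(0.03010)²) = 562.0/0.024462 = 22974 kPa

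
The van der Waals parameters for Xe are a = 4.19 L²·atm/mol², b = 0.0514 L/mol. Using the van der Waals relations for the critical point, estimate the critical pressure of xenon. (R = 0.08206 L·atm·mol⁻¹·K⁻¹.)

For a van der Waals gas, P_c = a/(27b²).
P_c = 4.19/(27×(0.0514)²) = 4.19/0.071333 = 58.74 atm

P_c ≈ 58.74 atm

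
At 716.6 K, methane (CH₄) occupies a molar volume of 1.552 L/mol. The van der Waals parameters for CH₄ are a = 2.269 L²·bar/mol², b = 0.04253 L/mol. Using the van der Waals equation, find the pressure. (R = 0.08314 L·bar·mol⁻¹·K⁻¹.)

P = RT/(V_m − b) − a/V_m²
RT/(V_m − b) = (0.08314)(716.6)/(1.552 − 0.04253) = 59.578/1.5095 = 39.469 bar
a/V_m² = 2.269/(1.552)² = 0.94200 bar
P = 39.469 − 0.94200 = 38.53 bar

P ≈ 38.53 bar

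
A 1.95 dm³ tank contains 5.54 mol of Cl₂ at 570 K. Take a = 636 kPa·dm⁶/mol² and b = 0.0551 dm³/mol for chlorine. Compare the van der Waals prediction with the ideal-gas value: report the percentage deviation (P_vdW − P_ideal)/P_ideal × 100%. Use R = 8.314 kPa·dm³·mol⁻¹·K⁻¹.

Ideal: P_ideal = nRT/V = (5.54)(8.314)(570)/1.95 = 13463.6 kPa
vdW: P = nRT/(V − nb) − a n²/V² = 26253.9/1.64475 − 19519.9/3.80250 = 15962.2 − 5133.44 = 10828.8 kPa
% deviation = (10828.8 − 13463.6)/13463.6 × 100% = -19.57%

-19.57 %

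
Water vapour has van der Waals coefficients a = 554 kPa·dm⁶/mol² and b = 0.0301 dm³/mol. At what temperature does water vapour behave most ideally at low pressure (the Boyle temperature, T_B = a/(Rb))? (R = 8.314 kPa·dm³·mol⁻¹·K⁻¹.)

For a van der Waals gas the second virial coefficient B₂ = b − a/(RT) vanishes at T_B = a/(Rb).
T_B = 554/(8.314×0.0301) = 554/0.25025 = 2214 K

T_B ≈ 2214 K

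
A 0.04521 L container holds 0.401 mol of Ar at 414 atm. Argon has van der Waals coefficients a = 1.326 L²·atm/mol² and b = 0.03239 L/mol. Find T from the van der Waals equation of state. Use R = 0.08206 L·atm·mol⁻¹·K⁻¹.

T ≈ 507.5 K

T = (P + a n²/V²)(V − nb)/(nR)
P + a n²/V² = 414 + (1.326)(0.401)²/(0.04521)² = 518.32 atm
V − nb = 0.04521 − (0.401)(0.03239) = 0.032222 L
T = (518.32)(0.032222)/((0.401)(0.08206)) = 507.5 K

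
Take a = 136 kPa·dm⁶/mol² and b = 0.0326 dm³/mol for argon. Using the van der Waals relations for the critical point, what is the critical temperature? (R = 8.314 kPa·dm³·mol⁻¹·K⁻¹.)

For a van der Waals gas, T_c = 8a/(27Rb).
T_c = 8×136/(27×8.314×0.0326) = 1088.0/7.3180 = 148.7 K

T_c ≈ 148.7 K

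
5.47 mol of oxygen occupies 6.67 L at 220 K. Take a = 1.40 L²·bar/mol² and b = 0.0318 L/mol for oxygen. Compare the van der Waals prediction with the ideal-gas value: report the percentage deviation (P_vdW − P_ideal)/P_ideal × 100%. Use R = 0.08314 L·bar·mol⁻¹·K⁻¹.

Ideal: P_ideal = nRT/V = (5.47)(0.08314)(220)/6.67 = 15.0001 bar
vdW: P = nRT/(V − nb) − a n²/V² = 100.051/6.49605 − 41.8893/44.4889 = 15.4018 − 0.941567 = 14.4602 bar
% deviation = (14.4602 − 15.0001)/15.0001 × 100% = -3.60%

-3.60 %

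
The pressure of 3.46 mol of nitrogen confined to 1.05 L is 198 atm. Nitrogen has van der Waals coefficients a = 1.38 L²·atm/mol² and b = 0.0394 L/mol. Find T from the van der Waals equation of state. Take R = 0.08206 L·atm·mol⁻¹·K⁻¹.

T = (P + a n²/V²)(V − nb)/(nR)
P + a n²/V² = 198 + (1.38)(3.46)²/(1.05)² = 212.98 atm
V − nb = 1.05 − (3.46)(0.0394) = 0.91368 L
T = (212.98)(0.91368)/((3.46)(0.08206)) = 685.4 K

T ≈ 685.4 K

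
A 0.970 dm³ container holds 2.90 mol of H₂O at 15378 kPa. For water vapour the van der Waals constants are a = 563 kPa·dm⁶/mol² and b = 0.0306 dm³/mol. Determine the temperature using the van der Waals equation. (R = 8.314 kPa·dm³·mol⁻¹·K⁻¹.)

T = (P + a n²/V²)(V − nb)/(nR)
P + a n²/V² = 15378 + (563)(2.90)²/(0.970)² = 20410 kPa
V − nb = 0.970 − (2.90)(0.0306) = 0.88126 dm³
T = (20410)(0.88126)/((2.90)(8.314)) = 746.0 K

T ≈ 746.0 K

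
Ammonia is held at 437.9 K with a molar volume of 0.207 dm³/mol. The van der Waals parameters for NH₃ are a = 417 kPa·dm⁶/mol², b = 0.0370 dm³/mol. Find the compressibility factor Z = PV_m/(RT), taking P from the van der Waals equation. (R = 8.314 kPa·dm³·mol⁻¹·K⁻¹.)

Z ≈ 0.6643

P = RT/(V_m − b) − a/V_m² = (8.314)(437.9)/(0.207 − 0.0370) − 417/(0.207)²
  = 3640.7/0.17000 − 9731.8 = 21416 − 9731.8 = 11684 kPa
Z = PV_m/(RT) = (11684)(0.207)/((8.314)(437.9)) = 2418.6/3640.7 = 0.6643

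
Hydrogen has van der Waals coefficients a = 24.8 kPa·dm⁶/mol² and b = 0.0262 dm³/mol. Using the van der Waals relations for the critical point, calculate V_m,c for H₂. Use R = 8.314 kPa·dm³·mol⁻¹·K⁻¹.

V_m,c ≈ 0.07860 dm³/mol

For a van der Waals gas, V_m,c = 3b.
V_m,c = 3×0.0262 = 0.07860 dm³/mol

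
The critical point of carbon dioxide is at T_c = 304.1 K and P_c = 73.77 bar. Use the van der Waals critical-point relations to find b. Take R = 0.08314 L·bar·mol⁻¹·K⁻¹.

b ≈ 0.04284 L/mol

From T_c = 8a/(27Rb) and P_c = a/(27b²): b = R T_c/(8 P_c).
b = (0.08314)(304.1)/(8×73.77) = 25.283/590.16 = 0.04284 L/mol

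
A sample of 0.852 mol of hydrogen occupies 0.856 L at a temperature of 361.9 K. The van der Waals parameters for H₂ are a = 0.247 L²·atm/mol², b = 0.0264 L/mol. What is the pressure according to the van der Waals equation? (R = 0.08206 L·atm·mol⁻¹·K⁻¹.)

P ≈ 30.11 atm

P = nRT/(V − nb) − a n²/V²
nRT/(V − nb) = (0.852)(0.08206)(361.9)/(0.856 − 0.852×0.0264) = 25.302/0.83351 = 30.356 atm
a n²/V² = (0.247)(0.852)²/(0.856)² = 0.24470 atm
P = 30.356 − 0.24470 = 30.11 atm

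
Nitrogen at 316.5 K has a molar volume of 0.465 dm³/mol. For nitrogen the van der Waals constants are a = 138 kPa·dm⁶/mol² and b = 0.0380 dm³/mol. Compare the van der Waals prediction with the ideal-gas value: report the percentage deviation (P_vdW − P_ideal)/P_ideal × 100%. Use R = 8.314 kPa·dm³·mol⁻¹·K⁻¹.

-2.38 %

Ideal: P_ideal = RT/V_m = (8.314)(316.5)/0.465 = 5658.88 kPa
vdW: P = RT/(V_m − b) − a/V_m² = 2631.38/0.427000 − 138/0.216225 = 6162.48 − 638.224 = 5524.26 kPa
% deviation = (5524.26 − 5658.88)/5658.88 × 100% = -2.38%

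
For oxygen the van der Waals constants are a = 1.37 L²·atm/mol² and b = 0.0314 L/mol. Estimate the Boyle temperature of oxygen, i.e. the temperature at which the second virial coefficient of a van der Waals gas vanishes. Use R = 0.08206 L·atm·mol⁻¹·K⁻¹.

For a van der Waals gas the second virial coefficient B₂ = b − a/(RT) vanishes at T_B = a/(Rb).
T_B = 1.37/(0.08206×0.0314) = 1.37/0.0025767 = 531.7 K

T_B ≈ 531.7 K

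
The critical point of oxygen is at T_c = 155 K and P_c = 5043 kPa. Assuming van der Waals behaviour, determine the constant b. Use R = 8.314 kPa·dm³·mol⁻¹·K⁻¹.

From T_c = 8a/(27Rb) and P_c = a/(27b²): b = R T_c/(8 P_c).
b = (8.314)(155)/(8×5043) = 1288.7/40344 = 0.03194 dm³/mol

b ≈ 0.03194 dm³/mol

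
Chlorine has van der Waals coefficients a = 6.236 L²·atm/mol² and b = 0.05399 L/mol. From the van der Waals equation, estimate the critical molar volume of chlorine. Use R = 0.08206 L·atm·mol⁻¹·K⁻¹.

For a van der Waals gas, V_m,c = 3b.
V_m,c = 3×0.05399 = 0.1620 L/mol

V_m,c ≈ 0.1620 L/mol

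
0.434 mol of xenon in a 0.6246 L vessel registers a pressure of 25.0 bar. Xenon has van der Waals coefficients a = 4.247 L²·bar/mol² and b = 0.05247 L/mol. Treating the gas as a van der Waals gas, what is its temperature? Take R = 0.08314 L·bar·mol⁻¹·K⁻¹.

T ≈ 451.2 K

T = (P + a n²/V²)(V − nb)/(nR)
P + a n²/V² = 25.0 + (4.247)(0.434)²/(0.6246)² = 27.050 bar
V − nb = 0.6246 − (0.434)(0.05247) = 0.60183 L
T = (27.050)(0.60183)/((0.434)(0.08314)) = 451.2 K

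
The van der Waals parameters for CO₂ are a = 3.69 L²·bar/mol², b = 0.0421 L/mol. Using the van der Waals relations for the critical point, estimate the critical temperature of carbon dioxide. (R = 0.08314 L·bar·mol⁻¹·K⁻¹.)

For a van der Waals gas, T_c = 8a/(27Rb).
T_c = 8×3.69/(27×0.08314×0.0421) = 29.520/0.094505 = 312.4 K

T_c ≈ 312.4 K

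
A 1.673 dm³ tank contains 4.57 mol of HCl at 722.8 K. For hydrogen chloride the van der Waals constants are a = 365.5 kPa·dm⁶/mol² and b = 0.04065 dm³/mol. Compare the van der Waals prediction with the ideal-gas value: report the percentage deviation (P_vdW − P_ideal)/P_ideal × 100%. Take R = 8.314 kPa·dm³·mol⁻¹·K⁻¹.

-4.12 %

Ideal: P_ideal = nRT/V = (4.57)(8.314)(722.8)/1.673 = 16415.3 kPa
vdW: P = nRT/(V − nb) − a n²/V² = 27462.8/1.48723 − 7633.43/2.79893 = 18465.7 − 2727.27 = 15738.4 kPa
% deviation = (15738.4 − 16415.3)/16415.3 × 100% = -4.12%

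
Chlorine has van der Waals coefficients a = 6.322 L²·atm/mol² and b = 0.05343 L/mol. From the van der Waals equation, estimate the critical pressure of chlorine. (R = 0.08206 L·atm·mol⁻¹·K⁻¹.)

P_c ≈ 82.02 atm

For a van der Waals gas, P_c = a/(27b²).
P_c = 6.322/(27×(0.05343)²) = 6.322/0.077079 = 82.02 atm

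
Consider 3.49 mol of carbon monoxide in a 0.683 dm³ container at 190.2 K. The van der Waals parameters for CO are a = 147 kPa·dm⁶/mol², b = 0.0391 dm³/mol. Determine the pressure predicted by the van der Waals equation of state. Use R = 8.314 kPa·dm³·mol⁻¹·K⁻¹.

P = nRT/(V − nb) − a n²/V²
nRT/(V − nb) = (3.49)(8.314)(190.2)/(0.683 − 3.49×0.0391) = 5518.8/0.54654 = 10098 kPa
a n²/V² = (147)(3.49)²/(0.683)² = 3838.2 kPa
P = 10098 − 3838.2 = 6260 kPa

P ≈ 6260 kPa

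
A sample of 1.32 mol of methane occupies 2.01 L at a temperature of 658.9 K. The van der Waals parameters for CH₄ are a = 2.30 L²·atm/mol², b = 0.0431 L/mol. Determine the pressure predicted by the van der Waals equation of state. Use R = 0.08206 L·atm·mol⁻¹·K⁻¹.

P ≈ 35.55 atm

P = nRT/(V − nb) − a n²/V²
nRT/(V − nb) = (1.32)(0.08206)(658.9)/(2.01 − 1.32×0.0431) = 71.372/1.9531 = 36.543 atm
a n²/V² = (2.30)(1.32)²/(2.01)² = 0.99194 atm
P = 36.543 − 0.99194 = 35.55 atm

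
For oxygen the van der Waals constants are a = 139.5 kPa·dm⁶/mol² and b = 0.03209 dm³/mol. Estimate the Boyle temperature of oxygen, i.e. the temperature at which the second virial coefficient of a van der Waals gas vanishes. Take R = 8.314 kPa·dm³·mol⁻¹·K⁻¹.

For a van der Waals gas the second virial coefficient B₂ = b − a/(RT) vanishes at T_B = a/(Rb).
T_B = 139.5/(8.314×0.03209) = 139.5/0.26680 = 522.9 K

T_B ≈ 522.9 K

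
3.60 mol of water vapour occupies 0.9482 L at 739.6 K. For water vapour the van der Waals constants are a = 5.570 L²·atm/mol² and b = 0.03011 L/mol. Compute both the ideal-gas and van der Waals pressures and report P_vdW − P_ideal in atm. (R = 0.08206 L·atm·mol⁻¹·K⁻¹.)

Ideal: P_ideal = nRT/V = (3.60)(0.08206)(739.6)/0.9482 = 230.426 atm
vdW: P = nRT/(V − nb) − a n²/V² = 218.490/0.839804 − 72.1872/0.899083 = 260.168 − 80.2898 = 179.878 atm
ΔP = 179.878 − 230.426 = -50.55 atm

ΔP ≈ -50.55 atm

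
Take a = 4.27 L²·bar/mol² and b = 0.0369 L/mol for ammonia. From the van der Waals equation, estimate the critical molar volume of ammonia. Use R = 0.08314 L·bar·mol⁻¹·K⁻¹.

V_m,c ≈ 0.1107 L/mol

For a van der Waals gas, V_m,c = 3b.
V_m,c = 3×0.0369 = 0.1107 L/mol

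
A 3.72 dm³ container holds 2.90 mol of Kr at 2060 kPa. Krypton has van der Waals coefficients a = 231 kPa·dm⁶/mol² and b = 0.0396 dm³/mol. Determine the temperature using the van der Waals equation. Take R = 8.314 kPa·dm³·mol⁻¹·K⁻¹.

T ≈ 329.0 K

T = (P + a n²/V²)(V − nb)/(nR)
P + a n²/V² = 2060 + (231)(2.90)²/(3.72)² = 2200.4 kPa
V − nb = 3.72 − (2.90)(0.0396) = 3.6052 dm³
T = (2200.4)(3.6052)/((2.90)(8.314)) = 329.0 K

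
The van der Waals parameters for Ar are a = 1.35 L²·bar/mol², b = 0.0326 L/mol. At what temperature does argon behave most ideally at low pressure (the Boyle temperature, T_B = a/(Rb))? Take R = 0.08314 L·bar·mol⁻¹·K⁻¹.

T_B ≈ 498.1 K

For a van der Waals gas the second virial coefficient B₂ = b − a/(RT) vanishes at T_B = a/(Rb).
T_B = 1.35/(0.08314×0.0326) = 1.35/0.0027104 = 498.1 K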